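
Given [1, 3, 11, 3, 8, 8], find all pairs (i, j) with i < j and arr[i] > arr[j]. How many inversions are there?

Finding inversions in [1, 3, 11, 3, 8, 8]:

(2, 3): arr[2]=11 > arr[3]=3
(2, 4): arr[2]=11 > arr[4]=8
(2, 5): arr[2]=11 > arr[5]=8

Total inversions: 3

The array has 3 inversion(s): (2,3), (2,4), (2,5). Each pair (i,j) satisfies i < j and arr[i] > arr[j].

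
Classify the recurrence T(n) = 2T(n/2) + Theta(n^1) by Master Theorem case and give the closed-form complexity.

Master Theorem for T(n) = 2T(n/2) + O(n^1):

a = 2, b = 2, c = 1
log_b(a) = log_2(2) = 1.0000

Case 2: c = 1 = log_2(2) = 1.0000
T(n) = O(n^1 log n) = O(n log n)

For T(n) = 2T(n/2) + O(n^1): log_2(2) = 1.0000. This is Case 2 of the Master Theorem (c = log_b(a), equal work at all levels), giving O(n log n).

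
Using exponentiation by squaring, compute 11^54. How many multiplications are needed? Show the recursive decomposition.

Computing 11^54 by squaring (build up from 11^1; each line after the first costs one multiplication):

11^1 = 11
11^2 = (11^1)^2 = 11^2 = 121
11^3 = 11 * 11^2 = 11 * 121 = 1331
11^6 = (11^3)^2 = 1331^2 = 1771561
11^12 = (11^6)^2 = 1771561^2 = 3138428376721
11^13 = 11 * 11^12 = 11 * 3138428376721 = 34522712143931
11^26 = (11^13)^2 = 34522712143931^2 = 1191817653772720942460132761
11^27 = 11 * 11^26 = 11 * 1191817653772720942460132761 = 13109994191499930367061460371
11^54 = (11^27)^2 = 13109994191499930367061460371^2 = 171871947701161912897410416779483616222663749691203457641

Result: 171871947701161912897410416779483616222663749691203457641
Multiplications needed: 8 (8 lines after 11^1)

11^54 = 171871947701161912897410416779483616222663749691203457641. Using exponentiation by squaring, this requires 8 multiplications. The key idea: if the exponent is even, square the half-power; if odd, multiply by the base once.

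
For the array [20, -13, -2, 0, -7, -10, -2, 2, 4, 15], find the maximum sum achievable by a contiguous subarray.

Using Kadane's algorithm on [20, -13, -2, 0, -7, -10, -2, 2, 4, 15]:

Scanning through the array:
Position 1 (value -13): max_ending_here = 7, max_so_far = 20
Position 2 (value -2): max_ending_here = 5, max_so_far = 20
Position 3 (value 0): max_ending_here = 5, max_so_far = 20
Position 4 (value -7): max_ending_here = -2, max_so_far = 20
Position 5 (value -10): max_ending_here = -10, max_so_far = 20
Position 6 (value -2): max_ending_here = -2, max_so_far = 20
Position 7 (value 2): max_ending_here = 2, max_so_far = 20
Position 8 (value 4): max_ending_here = 6, max_so_far = 20
Position 9 (value 15): max_ending_here = 21, max_so_far = 21

Maximum subarray: [2, 4, 15]
Maximum sum: 21

The maximum subarray is [2, 4, 15] with sum 21. This subarray runs from index 7 to index 9.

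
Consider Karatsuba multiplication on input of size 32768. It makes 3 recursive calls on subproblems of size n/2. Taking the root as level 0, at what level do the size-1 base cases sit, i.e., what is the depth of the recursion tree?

For divide and conquer with division factor 2:

Problem sizes at each level:
Level 0: 32768
Level 1: 16384
Level 2: 8192
Level 3: 4096
Level 4: 2048
Level 5: 1024
Level 6: 512
Level 7: 256
Level 8: 128
Level 9: 64
Level 10: 32
Level 11: 16
Level 12: 8
Level 13: 4
Level 14: 2
Level 15: 1

The root is level 0 and the size-1 base case is level 15 (the tree spans levels 0 through 15, i.e. 16 levels counting the root), so the depth is the number of divisions: log_2(32768) = 15

The recursion tree depth is log_2(32768) = 15. At each level, the problem size is divided by 2, so it takes 15 divisions to reduce to a base case of size 1. The algorithm makes 3 recursive calls at each level.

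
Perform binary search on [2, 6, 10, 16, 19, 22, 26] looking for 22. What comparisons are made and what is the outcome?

Binary search for 22 in [2, 6, 10, 16, 19, 22, 26]:

lo=0, hi=6, mid=3, arr[mid]=16 -> 16 < 22, search right half
lo=4, hi=6, mid=5, arr[mid]=22 -> Found target at index 5!

Binary search finds 22 at index 5 after 2 comparisons. The search repeatedly halves the search space by comparing with the middle element.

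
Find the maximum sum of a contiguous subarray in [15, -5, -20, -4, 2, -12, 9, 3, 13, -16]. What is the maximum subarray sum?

Using Kadane's algorithm on [15, -5, -20, -4, 2, -12, 9, 3, 13, -16]:

Scanning through the array:
Position 1 (value -5): max_ending_here = 10, max_so_far = 15
Position 2 (value -20): max_ending_here = -10, max_so_far = 15
Position 3 (value -4): max_ending_here = -4, max_so_far = 15
Position 4 (value 2): max_ending_here = 2, max_so_far = 15
Position 5 (value -12): max_ending_here = -10, max_so_far = 15
Position 6 (value 9): max_ending_here = 9, max_so_far = 15
Position 7 (value 3): max_ending_here = 12, max_so_far = 15
Position 8 (value 13): max_ending_here = 25, max_so_far = 25
Position 9 (value -16): max_ending_here = 9, max_so_far = 25

Maximum subarray: [9, 3, 13]
Maximum sum: 25

The maximum subarray is [9, 3, 13] with sum 25. This subarray runs from index 6 to index 8.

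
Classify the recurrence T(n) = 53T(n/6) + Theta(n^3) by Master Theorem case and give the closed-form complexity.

Master Theorem for T(n) = 53T(n/6) + O(n^3):

a = 53, b = 6, c = 3
log_b(a) = log_6(53) = 2.2159

Case 3: c = 3 > log_6(53) = 2.2159
T(n) = O(n^3) = O(n^3)

For T(n) = 53T(n/6) + O(n^3): log_6(53) = 2.2159. This is Case 3 of the Master Theorem (c > log_b(a), work dominated by root), giving O(n^3).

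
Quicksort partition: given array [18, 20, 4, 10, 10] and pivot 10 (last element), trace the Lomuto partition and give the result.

Lomuto partition with pivot = 10:

Initial array: [18, 20, 4, 10, 10]

arr[0]=18 > 10: no swap
arr[1]=20 > 10: no swap
arr[2]=4 <= 10: swap with position 0, array becomes [4, 20, 18, 10, 10]
arr[3]=10 <= 10: swap with position 1, array becomes [4, 10, 18, 20, 10]

Place pivot at position 2: [4, 10, 10, 20, 18]
Pivot position: 2

After partitioning with pivot 10, the array becomes [4, 10, 10, 20, 18]. The pivot is placed at index 2. All elements to the left of the pivot are <= 10, and all elements to the right are > 10.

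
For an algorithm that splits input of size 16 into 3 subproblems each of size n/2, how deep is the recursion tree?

For divide and conquer with division factor 2:

Problem sizes at each level:
Level 0: 16
Level 1: 8
Level 2: 4
Level 3: 2
Level 4: 1

The root is level 0 and the size-1 base case is level 4 (the tree spans levels 0 through 4, i.e. 5 levels counting the root), so the depth is the number of divisions: log_2(16) = 4

The recursion tree depth is log_2(16) = 4. At each level, the problem size is divided by 2, so it takes 4 divisions to reduce to a base case of size 1. The algorithm makes 3 recursive calls at each level.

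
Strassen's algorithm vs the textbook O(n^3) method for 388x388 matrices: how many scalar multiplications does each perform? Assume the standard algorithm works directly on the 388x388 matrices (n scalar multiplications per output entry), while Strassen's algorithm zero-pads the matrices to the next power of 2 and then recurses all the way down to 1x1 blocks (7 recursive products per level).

Matrix multiplication for 388x388 matrices:

Strassen's algorithm requires power-of-2 dimensions. Pad 388x388 to 512x512 (next power of 2).

Standard algorithm: 388^3 = 58411072 multiplications
Strassen's algorithm: 7^(log2(512)) = 7^9 = 40353607 multiplications
Savings: 58411072 - 40353607 = 18057465 multiplications

Standard: 58411072 multiplications (388^3). Strassen: 40353607 multiplications (7^9, after padding to 512x512). Strassen reduces 8 recursive multiplications to 7 at each level.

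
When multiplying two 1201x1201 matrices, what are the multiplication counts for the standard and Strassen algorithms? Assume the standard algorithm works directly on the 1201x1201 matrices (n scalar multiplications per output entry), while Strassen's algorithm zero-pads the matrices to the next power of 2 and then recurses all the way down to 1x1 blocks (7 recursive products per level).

Matrix multiplication for 1201x1201 matrices:

Strassen's algorithm requires power-of-2 dimensions. Pad 1201x1201 to 2048x2048 (next power of 2).

Standard algorithm: 1201^3 = 1732323601 multiplications
Strassen's algorithm: 7^(log2(2048)) = 7^11 = 1977326743 multiplications
Difference: 1732323601 - 1977326743 = -245003142 (Strassen uses MORE here due to padding overhead — for small or just-over-power-of-2 n, padding can outweigh the per-level savings)

Standard: 1732323601 multiplications (1201^3). Strassen: 1977326743 multiplications (7^11, after padding to 2048x2048). Strassen reduces 8 recursive multiplications to 7 at each level.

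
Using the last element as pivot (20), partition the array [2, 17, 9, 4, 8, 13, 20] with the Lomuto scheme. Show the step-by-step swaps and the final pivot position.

Lomuto partition with pivot = 20:

Initial array: [2, 17, 9, 4, 8, 13, 20]

arr[0]=2 <= 20: swap with position 0, array becomes [2, 17, 9, 4, 8, 13, 20]
arr[1]=17 <= 20: swap with position 1, array becomes [2, 17, 9, 4, 8, 13, 20]
arr[2]=9 <= 20: swap with position 2, array becomes [2, 17, 9, 4, 8, 13, 20]
arr[3]=4 <= 20: swap with position 3, array becomes [2, 17, 9, 4, 8, 13, 20]
arr[4]=8 <= 20: swap with position 4, array becomes [2, 17, 9, 4, 8, 13, 20]
arr[5]=13 <= 20: swap with position 5, array becomes [2, 17, 9, 4, 8, 13, 20]

Place pivot at position 6: [2, 17, 9, 4, 8, 13, 20]
Pivot position: 6

After partitioning with pivot 20, the array becomes [2, 17, 9, 4, 8, 13, 20]. The pivot is placed at index 6. All elements to the left of the pivot are <= 20, and all elements to the right are > 20.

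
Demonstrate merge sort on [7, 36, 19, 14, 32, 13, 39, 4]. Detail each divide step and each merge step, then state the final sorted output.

Merge sort trace:

Split: [7, 36, 19, 14, 32, 13, 39, 4] -> [7, 36, 19, 14] and [32, 13, 39, 4]
  Split: [7, 36, 19, 14] -> [7, 36] and [19, 14]
    Split: [7, 36] -> [7] and [36]
    Merge: [7] + [36] -> [7, 36]
    Split: [19, 14] -> [19] and [14]
    Merge: [19] + [14] -> [14, 19]
  Merge: [7, 36] + [14, 19] -> [7, 14, 19, 36]
  Split: [32, 13, 39, 4] -> [32, 13] and [39, 4]
    Split: [32, 13] -> [32] and [13]
    Merge: [32] + [13] -> [13, 32]
    Split: [39, 4] -> [39] and [4]
    Merge: [39] + [4] -> [4, 39]
  Merge: [13, 32] + [4, 39] -> [4, 13, 32, 39]
Merge: [7, 14, 19, 36] + [4, 13, 32, 39] -> [4, 7, 13, 14, 19, 32, 36, 39]

Final sorted array: [4, 7, 13, 14, 19, 32, 36, 39]

The merge sort proceeds by recursively splitting the array and merging sorted halves.
After all merges, the sorted array is [4, 7, 13, 14, 19, 32, 36, 39].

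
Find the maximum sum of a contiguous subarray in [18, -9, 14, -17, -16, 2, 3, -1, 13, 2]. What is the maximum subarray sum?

Using Kadane's algorithm on [18, -9, 14, -17, -16, 2, 3, -1, 13, 2]:

Scanning through the array:
Position 1 (value -9): max_ending_here = 9, max_so_far = 18
Position 2 (value 14): max_ending_here = 23, max_so_far = 23
Position 3 (value -17): max_ending_here = 6, max_so_far = 23
Position 4 (value -16): max_ending_here = -10, max_so_far = 23
Position 5 (value 2): max_ending_here = 2, max_so_far = 23
Position 6 (value 3): max_ending_here = 5, max_so_far = 23
Position 7 (value -1): max_ending_here = 4, max_so_far = 23
Position 8 (value 13): max_ending_here = 17, max_so_far = 23
Position 9 (value 2): max_ending_here = 19, max_so_far = 23

Maximum subarray: [18, -9, 14]
Maximum sum: 23

The maximum subarray is [18, -9, 14] with sum 23. This subarray runs from index 0 to index 2.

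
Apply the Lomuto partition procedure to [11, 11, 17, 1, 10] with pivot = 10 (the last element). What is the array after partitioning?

Lomuto partition with pivot = 10:

Initial array: [11, 11, 17, 1, 10]

arr[0]=11 > 10: no swap
arr[1]=11 > 10: no swap
arr[2]=17 > 10: no swap
arr[3]=1 <= 10: swap with position 0, array becomes [1, 11, 17, 11, 10]

Place pivot at position 1: [1, 10, 17, 11, 11]
Pivot position: 1

After partitioning with pivot 10, the array becomes [1, 10, 17, 11, 11]. The pivot is placed at index 1. All elements to the left of the pivot are <= 10, and all elements to the right are > 10.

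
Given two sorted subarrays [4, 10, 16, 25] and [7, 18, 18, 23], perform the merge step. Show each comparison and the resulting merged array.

Merging process:

Compare 4 vs 7: take 4 from left. Merged: [4]
Compare 10 vs 7: take 7 from right. Merged: [4, 7]
Compare 10 vs 18: take 10 from left. Merged: [4, 7, 10]
Compare 16 vs 18: take 16 from left. Merged: [4, 7, 10, 16]
Compare 25 vs 18: take 18 from right. Merged: [4, 7, 10, 16, 18]
Compare 25 vs 18: take 18 from right. Merged: [4, 7, 10, 16, 18, 18]
Compare 25 vs 23: take 23 from right. Merged: [4, 7, 10, 16, 18, 18, 23]
Append remaining from left: [25]. Merged: [4, 7, 10, 16, 18, 18, 23, 25]

Final merged array: [4, 7, 10, 16, 18, 18, 23, 25]
Total comparisons: 7

The merged array is [4, 7, 10, 16, 18, 18, 23, 25], requiring 7 comparisons. The merge step runs in O(n) time where n is the total number of elements.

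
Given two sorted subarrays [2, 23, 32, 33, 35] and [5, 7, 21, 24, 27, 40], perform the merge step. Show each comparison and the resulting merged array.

Merging process:

Compare 2 vs 5: take 2 from left. Merged: [2]
Compare 23 vs 5: take 5 from right. Merged: [2, 5]
Compare 23 vs 7: take 7 from right. Merged: [2, 5, 7]
Compare 23 vs 21: take 21 from right. Merged: [2, 5, 7, 21]
Compare 23 vs 24: take 23 from left. Merged: [2, 5, 7, 21, 23]
Compare 32 vs 24: take 24 from right. Merged: [2, 5, 7, 21, 23, 24]
Compare 32 vs 27: take 27 from right. Merged: [2, 5, 7, 21, 23, 24, 27]
Compare 32 vs 40: take 32 from left. Merged: [2, 5, 7, 21, 23, 24, 27, 32]
Compare 33 vs 40: take 33 from left. Merged: [2, 5, 7, 21, 23, 24, 27, 32, 33]
Compare 35 vs 40: take 35 from left. Merged: [2, 5, 7, 21, 23, 24, 27, 32, 33, 35]
Append remaining from right: [40]. Merged: [2, 5, 7, 21, 23, 24, 27, 32, 33, 35, 40]

Final merged array: [2, 5, 7, 21, 23, 24, 27, 32, 33, 35, 40]
Total comparisons: 10

The merged array is [2, 5, 7, 21, 23, 24, 27, 32, 33, 35, 40], requiring 10 comparisons. The merge step runs in O(n) time where n is the total number of elements.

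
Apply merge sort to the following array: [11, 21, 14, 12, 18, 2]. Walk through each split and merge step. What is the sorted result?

Merge sort trace:

Split: [11, 21, 14, 12, 18, 2] -> [11, 21, 14] and [12, 18, 2]
  Split: [11, 21, 14] -> [11] and [21, 14]
    Split: [21, 14] -> [21] and [14]
    Merge: [21] + [14] -> [14, 21]
  Merge: [11] + [14, 21] -> [11, 14, 21]
  Split: [12, 18, 2] -> [12] and [18, 2]
    Split: [18, 2] -> [18] and [2]
    Merge: [18] + [2] -> [2, 18]
  Merge: [12] + [2, 18] -> [2, 12, 18]
Merge: [11, 14, 21] + [2, 12, 18] -> [2, 11, 12, 14, 18, 21]

Final sorted array: [2, 11, 12, 14, 18, 21]

The merge sort proceeds by recursively splitting the array and merging sorted halves.
After all merges, the sorted array is [2, 11, 12, 14, 18, 21].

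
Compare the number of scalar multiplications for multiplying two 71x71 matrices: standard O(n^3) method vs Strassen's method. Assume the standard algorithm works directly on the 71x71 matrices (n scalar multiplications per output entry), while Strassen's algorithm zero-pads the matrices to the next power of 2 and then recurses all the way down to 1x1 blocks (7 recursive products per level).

Matrix multiplication for 71x71 matrices:

Strassen's algorithm requires power-of-2 dimensions. Pad 71x71 to 128x128 (next power of 2).

Standard algorithm: 71^3 = 357911 multiplications
Strassen's algorithm: 7^(log2(128)) = 7^7 = 823543 multiplications
Difference: 357911 - 823543 = -465632 (Strassen uses MORE here due to padding overhead — for small or just-over-power-of-2 n, padding can outweigh the per-level savings)

Standard: 357911 multiplications (71^3). Strassen: 823543 multiplications (7^7, after padding to 128x128). Strassen reduces 8 recursive multiplications to 7 at each level.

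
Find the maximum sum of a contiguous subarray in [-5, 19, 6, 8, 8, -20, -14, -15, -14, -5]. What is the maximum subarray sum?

Using Kadane's algorithm on [-5, 19, 6, 8, 8, -20, -14, -15, -14, -5]:

Scanning through the array:
Position 1 (value 19): max_ending_here = 19, max_so_far = 19
Position 2 (value 6): max_ending_here = 25, max_so_far = 25
Position 3 (value 8): max_ending_here = 33, max_so_far = 33
Position 4 (value 8): max_ending_here = 41, max_so_far = 41
Position 5 (value -20): max_ending_here = 21, max_so_far = 41
Position 6 (value -14): max_ending_here = 7, max_so_far = 41
Position 7 (value -15): max_ending_here = -8, max_so_far = 41
Position 8 (value -14): max_ending_here = -14, max_so_far = 41
Position 9 (value -5): max_ending_here = -5, max_so_far = 41

Maximum subarray: [19, 6, 8, 8]
Maximum sum: 41

The maximum subarray is [19, 6, 8, 8] with sum 41. This subarray runs from index 1 to index 4.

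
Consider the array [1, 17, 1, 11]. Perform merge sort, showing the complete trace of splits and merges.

Merge sort trace:

Split: [1, 17, 1, 11] -> [1, 17] and [1, 11]
  Split: [1, 17] -> [1] and [17]
  Merge: [1] + [17] -> [1, 17]
  Split: [1, 11] -> [1] and [11]
  Merge: [1] + [11] -> [1, 11]
Merge: [1, 17] + [1, 11] -> [1, 1, 11, 17]

Final sorted array: [1, 1, 11, 17]

The merge sort proceeds by recursively splitting the array and merging sorted halves.
After all merges, the sorted array is [1, 1, 11, 17].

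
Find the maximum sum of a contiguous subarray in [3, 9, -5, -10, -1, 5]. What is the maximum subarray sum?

Using Kadane's algorithm on [3, 9, -5, -10, -1, 5]:

Scanning through the array:
Position 1 (value 9): max_ending_here = 12, max_so_far = 12
Position 2 (value -5): max_ending_here = 7, max_so_far = 12
Position 3 (value -10): max_ending_here = -3, max_so_far = 12
Position 4 (value -1): max_ending_here = -1, max_so_far = 12
Position 5 (value 5): max_ending_here = 5, max_so_far = 12

Maximum subarray: [3, 9]
Maximum sum: 12

The maximum subarray is [3, 9] with sum 12. This subarray runs from index 0 to index 1.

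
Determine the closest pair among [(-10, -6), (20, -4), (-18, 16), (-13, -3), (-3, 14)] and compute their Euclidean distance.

Computing all pairwise distances among 5 points:

d((-10, -6), (20, -4)) = 30.0666
d((-10, -6), (-18, 16)) = 23.4094
d((-10, -6), (-13, -3)) = 4.2426 <-- minimum
d((-10, -6), (-3, 14)) = 21.1896
d((20, -4), (-18, 16)) = 42.9418
d((20, -4), (-13, -3)) = 33.0151
d((20, -4), (-3, 14)) = 29.2062
d((-18, 16), (-13, -3)) = 19.6469
d((-18, 16), (-3, 14)) = 15.1327
d((-13, -3), (-3, 14)) = 19.7231

Closest pair: (-10, -6) and (-13, -3) with distance 4.2426

The closest pair is (-10, -6) and (-13, -3) with Euclidean distance 4.2426. For 5 points, brute-force pairwise comparison is shown above. For large n, the divide-and-conquer algorithm (sort by x, recurse on halves, check the dividing strip) achieves O(n log n).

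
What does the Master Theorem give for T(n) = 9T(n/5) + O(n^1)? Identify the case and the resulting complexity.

Master Theorem for T(n) = 9T(n/5) + O(n^1):

a = 9, b = 5, c = 1
log_b(a) = log_5(9) = 1.3652

Case 1: c = 1 < log_5(9) = 1.3652
T(n) = O(n^(log_5 9))

For T(n) = 9T(n/5) + O(n^1): log_5(9) = 1.3652. This is Case 1 of the Master Theorem (c < log_b(a), work dominated by leaves), giving O(n^(log_5 9)).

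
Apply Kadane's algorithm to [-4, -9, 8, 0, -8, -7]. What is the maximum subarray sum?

Using Kadane's algorithm on [-4, -9, 8, 0, -8, -7]:

Scanning through the array:
Position 1 (value -9): max_ending_here = -9, max_so_far = -4
Position 2 (value 8): max_ending_here = 8, max_so_far = 8
Position 3 (value 0): max_ending_here = 8, max_so_far = 8
Position 4 (value -8): max_ending_here = 0, max_so_far = 8
Position 5 (value -7): max_ending_here = -7, max_so_far = 8

Maximum subarray: [8]
Maximum sum: 8

The maximum subarray is [8] with sum 8. This subarray runs from index 2 to index 2.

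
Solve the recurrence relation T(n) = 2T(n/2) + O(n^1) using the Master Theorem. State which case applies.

Master Theorem for T(n) = 2T(n/2) + O(n^1):

a = 2, b = 2, c = 1
log_b(a) = log_2(2) = 1.0000

Case 2: c = 1 = log_2(2) = 1.0000
T(n) = O(n^1 log n) = O(n log n)

For T(n) = 2T(n/2) + O(n^1): log_2(2) = 1.0000. This is Case 2 of the Master Theorem (c = log_b(a), equal work at all levels), giving O(n log n).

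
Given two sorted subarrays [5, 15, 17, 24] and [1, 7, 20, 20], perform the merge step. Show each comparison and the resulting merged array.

Merging process:

Compare 5 vs 1: take 1 from right. Merged: [1]
Compare 5 vs 7: take 5 from left. Merged: [1, 5]
Compare 15 vs 7: take 7 from right. Merged: [1, 5, 7]
Compare 15 vs 20: take 15 from left. Merged: [1, 5, 7, 15]
Compare 17 vs 20: take 17 from left. Merged: [1, 5, 7, 15, 17]
Compare 24 vs 20: take 20 from right. Merged: [1, 5, 7, 15, 17, 20]
Compare 24 vs 20: take 20 from right. Merged: [1, 5, 7, 15, 17, 20, 20]
Append remaining from left: [24]. Merged: [1, 5, 7, 15, 17, 20, 20, 24]

Final merged array: [1, 5, 7, 15, 17, 20, 20, 24]
Total comparisons: 7

The merged array is [1, 5, 7, 15, 17, 20, 20, 24], requiring 7 comparisons. The merge step runs in O(n) time where n is the total number of elements.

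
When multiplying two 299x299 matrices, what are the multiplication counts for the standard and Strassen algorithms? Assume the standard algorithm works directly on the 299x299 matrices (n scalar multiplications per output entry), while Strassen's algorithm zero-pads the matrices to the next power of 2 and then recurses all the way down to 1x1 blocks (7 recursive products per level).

Matrix multiplication for 299x299 matrices:

Strassen's algorithm requires power-of-2 dimensions. Pad 299x299 to 512x512 (next power of 2).

Standard algorithm: 299^3 = 26730899 multiplications
Strassen's algorithm: 7^(log2(512)) = 7^9 = 40353607 multiplications
Difference: 26730899 - 40353607 = -13622708 (Strassen uses MORE here due to padding overhead — for small or just-over-power-of-2 n, padding can outweigh the per-level savings)

Standard: 26730899 multiplications (299^3). Strassen: 40353607 multiplications (7^9, after padding to 512x512). Strassen reduces 8 recursive multiplications to 7 at each level.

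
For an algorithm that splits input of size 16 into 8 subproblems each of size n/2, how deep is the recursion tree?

For divide and conquer with division factor 2:

Problem sizes at each level:
Level 0: 16
Level 1: 8
Level 2: 4
Level 3: 2
Level 4: 1

The root is level 0 and the size-1 base case is level 4 (the tree spans levels 0 through 4, i.e. 5 levels counting the root), so the depth is the number of divisions: log_2(16) = 4

The recursion tree depth is log_2(16) = 4. At each level, the problem size is divided by 2, so it takes 4 divisions to reduce to a base case of size 1. The algorithm makes 8 recursive calls at each level.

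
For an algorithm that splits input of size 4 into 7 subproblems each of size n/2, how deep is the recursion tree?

For divide and conquer with division factor 2:

Problem sizes at each level:
Level 0: 4
Level 1: 2
Level 2: 1

The root is level 0 and the size-1 base case is level 2 (the tree spans levels 0 through 2, i.e. 3 levels counting the root), so the depth is the number of divisions: log_2(4) = 2

The recursion tree depth is log_2(4) = 2. At each level, the problem size is divided by 2, so it takes 2 divisions to reduce to a base case of size 1. The algorithm makes 7 recursive calls at each level.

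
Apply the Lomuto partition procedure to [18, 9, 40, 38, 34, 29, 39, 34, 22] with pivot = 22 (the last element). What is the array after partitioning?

Lomuto partition with pivot = 22:

Initial array: [18, 9, 40, 38, 34, 29, 39, 34, 22]

arr[0]=18 <= 22: swap with position 0, array becomes [18, 9, 40, 38, 34, 29, 39, 34, 22]
arr[1]=9 <= 22: swap with position 1, array becomes [18, 9, 40, 38, 34, 29, 39, 34, 22]
arr[2]=40 > 22: no swap
arr[3]=38 > 22: no swap
arr[4]=34 > 22: no swap
arr[5]=29 > 22: no swap
arr[6]=39 > 22: no swap
arr[7]=34 > 22: no swap

Place pivot at position 2: [18, 9, 22, 38, 34, 29, 39, 34, 40]
Pivot position: 2

After partitioning with pivot 22, the array becomes [18, 9, 22, 38, 34, 29, 39, 34, 40]. The pivot is placed at index 2. All elements to the left of the pivot are <= 22, and all elements to the right are > 22.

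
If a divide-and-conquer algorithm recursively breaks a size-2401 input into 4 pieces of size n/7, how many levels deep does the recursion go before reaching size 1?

For divide and conquer with division factor 7:

Problem sizes at each level:
Level 0: 2401
Level 1: 343
Level 2: 49
Level 3: 7
Level 4: 1

The root is level 0 and the size-1 base case is level 4 (the tree spans levels 0 through 4, i.e. 5 levels counting the root), so the depth is the number of divisions: log_7(2401) = 4

The recursion tree depth is log_7(2401) = 4. At each level, the problem size is divided by 7, so it takes 4 divisions to reduce to a base case of size 1. The algorithm makes 4 recursive calls at each level.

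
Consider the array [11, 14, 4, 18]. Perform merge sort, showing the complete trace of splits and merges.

Merge sort trace:

Split: [11, 14, 4, 18] -> [11, 14] and [4, 18]
  Split: [11, 14] -> [11] and [14]
  Merge: [11] + [14] -> [11, 14]
  Split: [4, 18] -> [4] and [18]
  Merge: [4] + [18] -> [4, 18]
Merge: [11, 14] + [4, 18] -> [4, 11, 14, 18]

Final sorted array: [4, 11, 14, 18]

The merge sort proceeds by recursively splitting the array and merging sorted halves.
After all merges, the sorted array is [4, 11, 14, 18].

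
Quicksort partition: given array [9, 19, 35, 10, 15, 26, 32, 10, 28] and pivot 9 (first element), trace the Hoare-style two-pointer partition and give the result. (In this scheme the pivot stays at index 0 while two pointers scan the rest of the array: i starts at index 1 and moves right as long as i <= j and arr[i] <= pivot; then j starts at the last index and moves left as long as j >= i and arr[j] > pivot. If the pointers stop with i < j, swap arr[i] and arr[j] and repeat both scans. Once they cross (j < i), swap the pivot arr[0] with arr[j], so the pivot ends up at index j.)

Hoare-style two-pointer partition with pivot = 9:

Initial array: [9, 19, 35, 10, 15, 26, 32, 10, 28]

Pointers start at i = 1, j = 8.
i ends at 1, j ends at 0: the pointers have crossed (j < i), so scanning stops.

j = 0, so swapping arr[0] with arr[j] leaves the pivot at position 0: [9, 19, 35, 10, 15, 26, 32, 10, 28]
Pivot position: 0

After partitioning with pivot 9, the array becomes [9, 19, 35, 10, 15, 26, 32, 10, 28]. The pivot is placed at index 0. All elements to the left of the pivot are <= 9, and all elements to the right are > 9.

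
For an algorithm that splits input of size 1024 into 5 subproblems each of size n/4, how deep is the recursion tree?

For divide and conquer with division factor 4:

Problem sizes at each level:
Level 0: 1024
Level 1: 256
Level 2: 64
Level 3: 16
Level 4: 4
Level 5: 1

The root is level 0 and the size-1 base case is level 5 (the tree spans levels 0 through 5, i.e. 6 levels counting the root), so the depth is the number of divisions: log_4(1024) = 5

The recursion tree depth is log_4(1024) = 5. At each level, the problem size is divided by 4, so it takes 5 divisions to reduce to a base case of size 1. The algorithm makes 5 recursive calls at each level.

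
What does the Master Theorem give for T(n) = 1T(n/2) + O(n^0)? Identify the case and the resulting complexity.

Master Theorem for T(n) = 1T(n/2) + O(n^0):

a = 1, b = 2, c = 0
log_b(a) = log_2(1) = 0.0000

Case 2: c = 0 = log_2(1) = 0.0000
T(n) = O(n^0 log n) = O(log n)

For T(n) = 1T(n/2) + O(n^0): log_2(1) = 0.0000. This is Case 2 of the Master Theorem (c = log_b(a), equal work at all levels), giving O(log n).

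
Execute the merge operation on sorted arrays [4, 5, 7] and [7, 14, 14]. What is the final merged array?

Merging process:

Compare 4 vs 7: take 4 from left. Merged: [4]
Compare 5 vs 7: take 5 from left. Merged: [4, 5]
Compare 7 vs 7: take 7 from left. Merged: [4, 5, 7]
Append remaining from right: [7, 14, 14]. Merged: [4, 5, 7, 7, 14, 14]

Final merged array: [4, 5, 7, 7, 14, 14]
Total comparisons: 3

The merged array is [4, 5, 7, 7, 14, 14], requiring 3 comparisons. The merge step runs in O(n) time where n is the total number of elements.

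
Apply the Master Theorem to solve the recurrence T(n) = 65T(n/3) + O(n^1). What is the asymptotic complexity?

Master Theorem for T(n) = 65T(n/3) + O(n^1):

a = 65, b = 3, c = 1
log_b(a) = log_3(65) = 3.7997

Case 1: c = 1 < log_3(65) = 3.7997
T(n) = O(n^(log_3 65))

For T(n) = 65T(n/3) + O(n^1): log_3(65) = 3.7997. This is Case 1 of the Master Theorem (c < log_b(a), work dominated by leaves), giving O(n^(log_3 65)).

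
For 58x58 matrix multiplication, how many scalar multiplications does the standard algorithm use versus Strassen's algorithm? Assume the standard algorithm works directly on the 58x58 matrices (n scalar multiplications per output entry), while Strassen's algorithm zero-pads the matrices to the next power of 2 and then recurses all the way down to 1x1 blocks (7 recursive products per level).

Matrix multiplication for 58x58 matrices:

Strassen's algorithm requires power-of-2 dimensions. Pad 58x58 to 64x64 (next power of 2).

Standard algorithm: 58^3 = 195112 multiplications
Strassen's algorithm: 7^(log2(64)) = 7^6 = 117649 multiplications
Savings: 195112 - 117649 = 77463 multiplications

Standard: 195112 multiplications (58^3). Strassen: 117649 multiplications (7^6, after padding to 64x64). Strassen reduces 8 recursive multiplications to 7 at each level.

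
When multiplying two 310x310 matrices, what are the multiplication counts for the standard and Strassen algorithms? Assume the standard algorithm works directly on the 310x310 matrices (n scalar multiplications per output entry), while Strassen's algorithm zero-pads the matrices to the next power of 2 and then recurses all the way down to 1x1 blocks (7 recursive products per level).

Matrix multiplication for 310x310 matrices:

Strassen's algorithm requires power-of-2 dimensions. Pad 310x310 to 512x512 (next power of 2).

Standard algorithm: 310^3 = 29791000 multiplications
Strassen's algorithm: 7^(log2(512)) = 7^9 = 40353607 multiplications
Difference: 29791000 - 40353607 = -10562607 (Strassen uses MORE here due to padding overhead — for small or just-over-power-of-2 n, padding can outweigh the per-level savings)

Standard: 29791000 multiplications (310^3). Strassen: 40353607 multiplications (7^9, after padding to 512x512). Strassen reduces 8 recursive multiplications to 7 at each level.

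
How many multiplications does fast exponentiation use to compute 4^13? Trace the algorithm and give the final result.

Computing 4^13 by squaring (build up from 4^1; each line after the first costs one multiplication):

4^1 = 4
4^2 = (4^1)^2 = 4^2 = 16
4^3 = 4 * 4^2 = 4 * 16 = 64
4^6 = (4^3)^2 = 64^2 = 4096
4^12 = (4^6)^2 = 4096^2 = 16777216
4^13 = 4 * 4^12 = 4 * 16777216 = 67108864

Result: 67108864
Multiplications needed: 5 (5 lines after 4^1)

4^13 = 67108864. Using exponentiation by squaring, this requires 5 multiplications. The key idea: if the exponent is even, square the half-power; if odd, multiply by the base once.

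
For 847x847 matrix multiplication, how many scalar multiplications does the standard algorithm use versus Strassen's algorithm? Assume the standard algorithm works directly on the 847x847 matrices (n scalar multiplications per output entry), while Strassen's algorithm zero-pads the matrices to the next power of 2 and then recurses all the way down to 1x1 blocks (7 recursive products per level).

Matrix multiplication for 847x847 matrices:

Strassen's algorithm requires power-of-2 dimensions. Pad 847x847 to 1024x1024 (next power of 2).

Standard algorithm: 847^3 = 607645423 multiplications
Strassen's algorithm: 7^(log2(1024)) = 7^10 = 282475249 multiplications
Savings: 607645423 - 282475249 = 325170174 multiplications

Standard: 607645423 multiplications (847^3). Strassen: 282475249 multiplications (7^10, after padding to 1024x1024). Strassen reduces 8 recursive multiplications to 7 at each level.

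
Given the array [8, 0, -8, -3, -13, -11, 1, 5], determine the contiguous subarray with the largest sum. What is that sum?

Using Kadane's algorithm on [8, 0, -8, -3, -13, -11, 1, 5]:

Scanning through the array:
Position 1 (value 0): max_ending_here = 8, max_so_far = 8
Position 2 (value -8): max_ending_here = 0, max_so_far = 8
Position 3 (value -3): max_ending_here = -3, max_so_far = 8
Position 4 (value -13): max_ending_here = -13, max_so_far = 8
Position 5 (value -11): max_ending_here = -11, max_so_far = 8
Position 6 (value 1): max_ending_here = 1, max_so_far = 8
Position 7 (value 5): max_ending_here = 6, max_so_far = 8

Maximum subarray: [8]
Maximum sum: 8

The maximum subarray is [8] with sum 8. This subarray runs from index 0 to index 0.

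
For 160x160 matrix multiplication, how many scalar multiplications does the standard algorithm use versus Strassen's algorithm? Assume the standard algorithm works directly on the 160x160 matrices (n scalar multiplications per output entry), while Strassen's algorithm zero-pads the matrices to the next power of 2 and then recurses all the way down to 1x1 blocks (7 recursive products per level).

Matrix multiplication for 160x160 matrices:

Strassen's algorithm requires power-of-2 dimensions. Pad 160x160 to 256x256 (next power of 2).

Standard algorithm: 160^3 = 4096000 multiplications
Strassen's algorithm: 7^(log2(256)) = 7^8 = 5764801 multiplications
Difference: 4096000 - 5764801 = -1668801 (Strassen uses MORE here due to padding overhead — for small or just-over-power-of-2 n, padding can outweigh the per-level savings)

Standard: 4096000 multiplications (160^3). Strassen: 5764801 multiplications (7^8, after padding to 256x256). Strassen reduces 8 recursive multiplications to 7 at each level.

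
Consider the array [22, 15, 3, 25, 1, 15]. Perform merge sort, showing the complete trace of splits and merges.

Merge sort trace:

Split: [22, 15, 3, 25, 1, 15] -> [22, 15, 3] and [25, 1, 15]
  Split: [22, 15, 3] -> [22] and [15, 3]
    Split: [15, 3] -> [15] and [3]
    Merge: [15] + [3] -> [3, 15]
  Merge: [22] + [3, 15] -> [3, 15, 22]
  Split: [25, 1, 15] -> [25] and [1, 15]
    Split: [1, 15] -> [1] and [15]
    Merge: [1] + [15] -> [1, 15]
  Merge: [25] + [1, 15] -> [1, 15, 25]
Merge: [3, 15, 22] + [1, 15, 25] -> [1, 3, 15, 15, 22, 25]

Final sorted array: [1, 3, 15, 15, 22, 25]

The merge sort proceeds by recursively splitting the array and merging sorted halves.
After all merges, the sorted array is [1, 3, 15, 15, 22, 25].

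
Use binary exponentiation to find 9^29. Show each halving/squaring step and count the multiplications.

Computing 9^29 by squaring (build up from 9^1; each line after the first costs one multiplication):

9^1 = 9
9^2 = (9^1)^2 = 9^2 = 81
9^3 = 9 * 9^2 = 9 * 81 = 729
9^6 = (9^3)^2 = 729^2 = 531441
9^7 = 9 * 9^6 = 9 * 531441 = 4782969
9^14 = (9^7)^2 = 4782969^2 = 22876792454961
9^28 = (9^14)^2 = 22876792454961^2 = 523347633027360537213511521
9^29 = 9 * 9^28 = 9 * 523347633027360537213511521 = 4710128697246244834921603689

Result: 4710128697246244834921603689
Multiplications needed: 7 (7 lines after 9^1)

9^29 = 4710128697246244834921603689. Using exponentiation by squaring, this requires 7 multiplications. The key idea: if the exponent is even, square the half-power; if odd, multiply by the base once.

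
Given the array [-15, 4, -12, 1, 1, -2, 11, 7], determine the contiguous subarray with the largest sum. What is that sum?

Using Kadane's algorithm on [-15, 4, -12, 1, 1, -2, 11, 7]:

Scanning through the array:
Position 1 (value 4): max_ending_here = 4, max_so_far = 4
Position 2 (value -12): max_ending_here = -8, max_so_far = 4
Position 3 (value 1): max_ending_here = 1, max_so_far = 4
Position 4 (value 1): max_ending_here = 2, max_so_far = 4
Position 5 (value -2): max_ending_here = 0, max_so_far = 4
Position 6 (value 11): max_ending_here = 11, max_so_far = 11
Position 7 (value 7): max_ending_here = 18, max_so_far = 18

Maximum subarray: [1, 1, -2, 11, 7]
Maximum sum: 18

The maximum subarray is [1, 1, -2, 11, 7] with sum 18. This subarray runs from index 3 to index 7.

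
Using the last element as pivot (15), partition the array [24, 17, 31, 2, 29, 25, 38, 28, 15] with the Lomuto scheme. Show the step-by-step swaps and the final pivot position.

Lomuto partition with pivot = 15:

Initial array: [24, 17, 31, 2, 29, 25, 38, 28, 15]

arr[0]=24 > 15: no swap
arr[1]=17 > 15: no swap
arr[2]=31 > 15: no swap
arr[3]=2 <= 15: swap with position 0, array becomes [2, 17, 31, 24, 29, 25, 38, 28, 15]
arr[4]=29 > 15: no swap
arr[5]=25 > 15: no swap
arr[6]=38 > 15: no swap
arr[7]=28 > 15: no swap

Place pivot at position 1: [2, 15, 31, 24, 29, 25, 38, 28, 17]
Pivot position: 1

After partitioning with pivot 15, the array becomes [2, 15, 31, 24, 29, 25, 38, 28, 17]. The pivot is placed at index 1. All elements to the left of the pivot are <= 15, and all elements to the right are > 15.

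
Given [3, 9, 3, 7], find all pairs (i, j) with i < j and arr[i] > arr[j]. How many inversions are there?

Finding inversions in [3, 9, 3, 7]:

(1, 2): arr[1]=9 > arr[2]=3
(1, 3): arr[1]=9 > arr[3]=7

Total inversions: 2

The array has 2 inversion(s): (1,2), (1,3). Each pair (i,j) satisfies i < j and arr[i] > arr[j].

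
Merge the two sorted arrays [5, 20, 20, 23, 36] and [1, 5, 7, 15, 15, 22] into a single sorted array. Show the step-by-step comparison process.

Merging process:

Compare 5 vs 1: take 1 from right. Merged: [1]
Compare 5 vs 5: take 5 from left. Merged: [1, 5]
Compare 20 vs 5: take 5 from right. Merged: [1, 5, 5]
Compare 20 vs 7: take 7 from right. Merged: [1, 5, 5, 7]
Compare 20 vs 15: take 15 from right. Merged: [1, 5, 5, 7, 15]
Compare 20 vs 15: take 15 from right. Merged: [1, 5, 5, 7, 15, 15]
Compare 20 vs 22: take 20 from left. Merged: [1, 5, 5, 7, 15, 15, 20]
Compare 20 vs 22: take 20 from left. Merged: [1, 5, 5, 7, 15, 15, 20, 20]
Compare 23 vs 22: take 22 from right. Merged: [1, 5, 5, 7, 15, 15, 20, 20, 22]
Append remaining from left: [23, 36]. Merged: [1, 5, 5, 7, 15, 15, 20, 20, 22, 23, 36]

Final merged array: [1, 5, 5, 7, 15, 15, 20, 20, 22, 23, 36]
Total comparisons: 9

The merged array is [1, 5, 5, 7, 15, 15, 20, 20, 22, 23, 36], requiring 9 comparisons. The merge step runs in O(n) time where n is the total number of elements.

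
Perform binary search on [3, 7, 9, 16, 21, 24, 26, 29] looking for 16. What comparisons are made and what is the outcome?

Binary search for 16 in [3, 7, 9, 16, 21, 24, 26, 29]:

lo=0, hi=7, mid=3, arr[mid]=16 -> Found target at index 3!

Binary search finds 16 at index 3 after 1 comparisons. The search repeatedly halves the search space by comparing with the middle element.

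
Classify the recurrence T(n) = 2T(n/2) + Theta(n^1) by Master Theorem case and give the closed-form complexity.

Master Theorem for T(n) = 2T(n/2) + O(n^1):

a = 2, b = 2, c = 1
log_b(a) = log_2(2) = 1.0000

Case 2: c = 1 = log_2(2) = 1.0000
T(n) = O(n^1 log n) = O(n log n)

For T(n) = 2T(n/2) + O(n^1): log_2(2) = 1.0000. This is Case 2 of the Master Theorem (c = log_b(a), equal work at all levels), giving O(n log n).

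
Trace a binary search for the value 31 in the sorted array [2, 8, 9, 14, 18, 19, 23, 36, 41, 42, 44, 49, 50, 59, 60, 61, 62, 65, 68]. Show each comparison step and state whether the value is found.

Binary search for 31 in [2, 8, 9, 14, 18, 19, 23, 36, 41, 42, 44, 49, 50, 59, 60, 61, 62, 65, 68]:

lo=0, hi=18, mid=9, arr[mid]=42 -> 42 > 31, search left half
lo=0, hi=8, mid=4, arr[mid]=18 -> 18 < 31, search right half
lo=5, hi=8, mid=6, arr[mid]=23 -> 23 < 31, search right half
lo=7, hi=8, mid=7, arr[mid]=36 -> 36 > 31, search left half
lo=7 > hi=6, target 31 not found

Binary search determines that 31 is not in the array after 4 comparisons. The search space was exhausted without finding the target.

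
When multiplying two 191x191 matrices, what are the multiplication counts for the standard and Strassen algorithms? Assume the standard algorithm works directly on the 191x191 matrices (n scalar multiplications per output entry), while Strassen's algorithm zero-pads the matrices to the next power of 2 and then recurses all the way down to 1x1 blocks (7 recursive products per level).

Matrix multiplication for 191x191 matrices:

Strassen's algorithm requires power-of-2 dimensions. Pad 191x191 to 256x256 (next power of 2).

Standard algorithm: 191^3 = 6967871 multiplications
Strassen's algorithm: 7^(log2(256)) = 7^8 = 5764801 multiplications
Savings: 6967871 - 5764801 = 1203070 multiplications

Standard: 6967871 multiplications (191^3). Strassen: 5764801 multiplications (7^8, after padding to 256x256). Strassen reduces 8 recursive multiplications to 7 at each level.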